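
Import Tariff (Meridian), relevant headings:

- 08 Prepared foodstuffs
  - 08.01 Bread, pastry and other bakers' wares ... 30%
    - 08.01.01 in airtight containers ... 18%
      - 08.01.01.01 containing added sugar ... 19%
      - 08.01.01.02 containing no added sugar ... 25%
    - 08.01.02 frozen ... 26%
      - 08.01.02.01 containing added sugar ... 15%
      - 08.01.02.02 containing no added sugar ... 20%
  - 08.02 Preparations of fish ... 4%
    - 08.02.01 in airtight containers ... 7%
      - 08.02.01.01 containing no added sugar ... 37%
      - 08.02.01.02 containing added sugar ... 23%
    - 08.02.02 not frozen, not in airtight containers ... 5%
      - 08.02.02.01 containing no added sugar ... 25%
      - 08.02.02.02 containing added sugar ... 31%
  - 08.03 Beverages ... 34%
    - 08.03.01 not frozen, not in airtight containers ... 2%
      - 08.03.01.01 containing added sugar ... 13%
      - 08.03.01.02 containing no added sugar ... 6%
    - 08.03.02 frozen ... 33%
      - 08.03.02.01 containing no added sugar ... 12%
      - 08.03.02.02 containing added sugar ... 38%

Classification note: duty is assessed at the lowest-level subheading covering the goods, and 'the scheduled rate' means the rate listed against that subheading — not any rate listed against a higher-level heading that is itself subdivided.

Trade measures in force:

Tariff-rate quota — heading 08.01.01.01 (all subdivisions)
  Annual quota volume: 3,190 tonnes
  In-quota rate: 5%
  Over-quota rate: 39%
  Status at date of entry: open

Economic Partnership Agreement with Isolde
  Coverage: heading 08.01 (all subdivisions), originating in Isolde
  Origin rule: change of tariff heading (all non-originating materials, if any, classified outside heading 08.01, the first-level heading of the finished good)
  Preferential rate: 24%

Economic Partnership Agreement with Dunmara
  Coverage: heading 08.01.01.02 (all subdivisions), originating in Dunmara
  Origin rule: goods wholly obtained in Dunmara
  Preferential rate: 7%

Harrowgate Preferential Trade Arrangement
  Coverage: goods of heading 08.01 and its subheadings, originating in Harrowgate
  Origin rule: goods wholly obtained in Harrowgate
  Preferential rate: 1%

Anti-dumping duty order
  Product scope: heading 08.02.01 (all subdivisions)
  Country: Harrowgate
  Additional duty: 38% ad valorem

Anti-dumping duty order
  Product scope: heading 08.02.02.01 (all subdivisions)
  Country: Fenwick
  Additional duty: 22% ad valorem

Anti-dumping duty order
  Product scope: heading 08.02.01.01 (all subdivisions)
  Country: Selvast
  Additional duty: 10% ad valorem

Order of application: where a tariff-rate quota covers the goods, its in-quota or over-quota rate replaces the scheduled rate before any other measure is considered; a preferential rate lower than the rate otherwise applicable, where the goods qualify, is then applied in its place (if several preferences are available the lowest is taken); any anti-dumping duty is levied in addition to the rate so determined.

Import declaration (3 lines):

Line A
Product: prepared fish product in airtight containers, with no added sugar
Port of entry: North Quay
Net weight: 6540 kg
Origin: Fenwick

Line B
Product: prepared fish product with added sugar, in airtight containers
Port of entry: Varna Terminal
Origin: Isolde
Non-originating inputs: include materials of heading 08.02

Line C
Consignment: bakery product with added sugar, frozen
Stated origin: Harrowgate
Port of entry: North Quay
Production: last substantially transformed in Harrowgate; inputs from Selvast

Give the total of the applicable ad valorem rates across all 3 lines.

Line A: prepared fish product → 08.02; in airtight containers → 08.02.01; with no added sugar → 08.02.01.01. Scheduled 37%. No special measure applies. → 37%.
Line B: prepared fish product → 08.02; in airtight containers → 08.02.01; with added sugar → 08.02.01.02. Scheduled 23%. Isolde agreement on 08.01: 08.02.01.02 not covered. → 23%.
Line C: bakery product → 08.01; frozen → 08.01.02; with added sugar → 08.01.02.01. Scheduled 15%. Harrowgate agreement on 08.01: not wholly obtained. → 15%.
Sum: 37% + 23% + 15% = 75%.

75%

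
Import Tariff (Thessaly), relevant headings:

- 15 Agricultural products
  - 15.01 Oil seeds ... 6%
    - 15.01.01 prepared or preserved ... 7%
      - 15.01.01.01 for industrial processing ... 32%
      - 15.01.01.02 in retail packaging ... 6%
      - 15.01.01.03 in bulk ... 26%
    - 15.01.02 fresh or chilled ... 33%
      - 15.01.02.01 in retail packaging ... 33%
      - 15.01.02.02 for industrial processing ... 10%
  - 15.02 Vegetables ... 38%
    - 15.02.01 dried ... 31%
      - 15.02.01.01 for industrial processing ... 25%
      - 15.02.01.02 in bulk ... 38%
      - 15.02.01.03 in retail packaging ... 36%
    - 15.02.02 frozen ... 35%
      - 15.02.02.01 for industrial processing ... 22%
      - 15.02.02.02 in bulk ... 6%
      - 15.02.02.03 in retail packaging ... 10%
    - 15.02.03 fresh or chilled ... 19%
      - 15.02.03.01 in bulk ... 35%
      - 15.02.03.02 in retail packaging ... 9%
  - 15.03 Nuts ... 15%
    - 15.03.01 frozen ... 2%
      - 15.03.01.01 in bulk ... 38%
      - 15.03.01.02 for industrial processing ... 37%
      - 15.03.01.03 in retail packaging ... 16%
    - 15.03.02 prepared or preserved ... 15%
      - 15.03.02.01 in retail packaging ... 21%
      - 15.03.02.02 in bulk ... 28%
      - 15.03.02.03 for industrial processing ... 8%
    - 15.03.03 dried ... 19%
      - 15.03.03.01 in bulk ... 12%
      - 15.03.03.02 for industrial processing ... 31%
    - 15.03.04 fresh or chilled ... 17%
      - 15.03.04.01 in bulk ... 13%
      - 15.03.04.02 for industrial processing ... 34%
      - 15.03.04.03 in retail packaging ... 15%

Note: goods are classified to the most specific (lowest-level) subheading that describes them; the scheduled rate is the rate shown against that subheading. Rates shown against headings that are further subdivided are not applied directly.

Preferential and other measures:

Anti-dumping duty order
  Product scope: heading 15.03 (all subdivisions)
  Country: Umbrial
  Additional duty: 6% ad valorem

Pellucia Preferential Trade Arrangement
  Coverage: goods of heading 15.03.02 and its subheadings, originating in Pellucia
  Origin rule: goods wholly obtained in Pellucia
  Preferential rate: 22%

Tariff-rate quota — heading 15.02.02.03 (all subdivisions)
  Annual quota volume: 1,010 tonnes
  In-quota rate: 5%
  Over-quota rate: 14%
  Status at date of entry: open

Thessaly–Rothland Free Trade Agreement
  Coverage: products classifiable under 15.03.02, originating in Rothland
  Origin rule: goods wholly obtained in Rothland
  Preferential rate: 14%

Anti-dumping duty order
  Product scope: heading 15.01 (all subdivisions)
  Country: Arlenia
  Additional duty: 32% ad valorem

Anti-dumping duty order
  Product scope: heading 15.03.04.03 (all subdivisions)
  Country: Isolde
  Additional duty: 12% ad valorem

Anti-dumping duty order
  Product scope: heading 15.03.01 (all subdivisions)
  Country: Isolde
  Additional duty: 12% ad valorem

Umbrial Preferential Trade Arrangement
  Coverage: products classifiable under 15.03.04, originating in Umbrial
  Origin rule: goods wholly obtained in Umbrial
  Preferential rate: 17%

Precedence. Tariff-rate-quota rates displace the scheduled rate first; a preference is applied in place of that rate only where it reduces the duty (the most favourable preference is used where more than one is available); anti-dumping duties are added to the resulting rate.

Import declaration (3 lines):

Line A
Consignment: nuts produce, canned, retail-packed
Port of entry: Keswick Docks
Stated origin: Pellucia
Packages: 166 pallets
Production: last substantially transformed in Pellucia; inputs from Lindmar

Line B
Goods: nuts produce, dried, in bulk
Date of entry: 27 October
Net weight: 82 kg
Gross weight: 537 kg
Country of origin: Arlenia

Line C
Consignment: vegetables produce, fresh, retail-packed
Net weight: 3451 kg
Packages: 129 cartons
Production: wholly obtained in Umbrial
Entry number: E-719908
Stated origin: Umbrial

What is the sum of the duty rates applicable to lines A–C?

42%

Line A: nuts → 15.03; canned → 15.03.02; retail-packed → 15.03.02.01. Scheduled 21%. Pellucia agreement on 15.03.02: not wholly obtained. → 21%.
Line B: nuts → 15.03; dried → 15.03.03; in bulk → 15.03.03.01. Scheduled 12%. No special measure applies. → 12%.
Line C: vegetables → 15.02; fresh → 15.02.03; retail-packed → 15.02.03.02. Scheduled 9%. Umbrial agreement on 15.03.04: 15.02.03.02 not covered. → 9%.
Sum: 21% + 12% + 9% = 42%.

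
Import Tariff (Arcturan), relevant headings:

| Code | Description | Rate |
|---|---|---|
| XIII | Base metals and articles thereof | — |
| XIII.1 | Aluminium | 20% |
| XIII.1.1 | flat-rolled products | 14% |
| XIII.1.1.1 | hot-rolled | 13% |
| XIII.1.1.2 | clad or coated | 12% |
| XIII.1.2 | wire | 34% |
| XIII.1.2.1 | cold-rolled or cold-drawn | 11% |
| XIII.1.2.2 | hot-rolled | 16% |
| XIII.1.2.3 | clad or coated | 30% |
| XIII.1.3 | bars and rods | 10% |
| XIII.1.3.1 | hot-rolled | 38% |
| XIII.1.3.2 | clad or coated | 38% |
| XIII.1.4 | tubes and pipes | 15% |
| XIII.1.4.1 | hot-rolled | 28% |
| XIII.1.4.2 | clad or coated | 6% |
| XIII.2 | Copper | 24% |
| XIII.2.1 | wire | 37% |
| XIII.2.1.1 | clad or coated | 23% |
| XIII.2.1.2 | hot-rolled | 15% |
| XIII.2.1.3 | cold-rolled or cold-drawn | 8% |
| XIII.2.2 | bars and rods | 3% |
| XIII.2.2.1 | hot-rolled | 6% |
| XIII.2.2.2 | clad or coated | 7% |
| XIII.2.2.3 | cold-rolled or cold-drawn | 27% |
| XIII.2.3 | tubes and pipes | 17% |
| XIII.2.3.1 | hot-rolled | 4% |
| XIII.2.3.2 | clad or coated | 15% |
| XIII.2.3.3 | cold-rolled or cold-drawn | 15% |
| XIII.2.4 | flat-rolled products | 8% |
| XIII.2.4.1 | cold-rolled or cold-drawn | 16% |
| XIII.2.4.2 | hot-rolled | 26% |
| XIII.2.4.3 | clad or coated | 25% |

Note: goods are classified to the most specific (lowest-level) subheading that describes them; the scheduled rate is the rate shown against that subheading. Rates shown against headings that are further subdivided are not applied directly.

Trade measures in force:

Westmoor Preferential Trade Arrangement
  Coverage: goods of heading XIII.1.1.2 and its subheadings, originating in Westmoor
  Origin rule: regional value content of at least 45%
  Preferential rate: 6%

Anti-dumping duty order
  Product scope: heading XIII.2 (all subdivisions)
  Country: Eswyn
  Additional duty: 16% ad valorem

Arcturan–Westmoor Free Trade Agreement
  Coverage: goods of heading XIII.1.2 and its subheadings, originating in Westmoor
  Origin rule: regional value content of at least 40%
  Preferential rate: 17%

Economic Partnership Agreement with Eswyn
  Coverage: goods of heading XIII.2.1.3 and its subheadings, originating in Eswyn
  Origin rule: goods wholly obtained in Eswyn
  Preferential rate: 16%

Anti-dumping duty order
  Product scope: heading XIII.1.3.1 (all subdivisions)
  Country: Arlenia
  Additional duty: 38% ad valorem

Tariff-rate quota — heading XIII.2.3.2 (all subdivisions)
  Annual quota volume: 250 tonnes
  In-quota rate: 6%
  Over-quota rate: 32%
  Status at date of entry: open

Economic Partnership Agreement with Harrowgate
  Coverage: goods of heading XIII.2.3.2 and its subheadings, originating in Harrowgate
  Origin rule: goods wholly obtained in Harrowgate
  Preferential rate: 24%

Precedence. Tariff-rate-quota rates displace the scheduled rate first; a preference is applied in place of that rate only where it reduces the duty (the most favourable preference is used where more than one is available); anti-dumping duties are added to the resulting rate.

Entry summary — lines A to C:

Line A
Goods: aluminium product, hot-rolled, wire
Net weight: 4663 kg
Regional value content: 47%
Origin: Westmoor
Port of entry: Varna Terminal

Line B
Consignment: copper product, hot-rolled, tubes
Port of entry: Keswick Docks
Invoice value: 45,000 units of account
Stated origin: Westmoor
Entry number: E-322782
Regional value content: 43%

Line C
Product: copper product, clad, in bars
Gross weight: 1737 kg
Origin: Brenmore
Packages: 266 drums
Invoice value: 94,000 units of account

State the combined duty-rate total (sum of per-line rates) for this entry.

27%

Line A: aluminium → XIII.1; wire → XIII.1.2; hot-rolled → XIII.1.2.2. Scheduled 16%. Westmoor agreement on XIII.1.1.2: XIII.1.2.2 not covered; Westmoor agreement on XIII.1.2: RVC ≥ 40% → 17% available; preference 17% not lower than 16% → no reduction. → 16%.
Line B: copper → XIII.2; tubes → XIII.2.3; hot-rolled → XIII.2.3.1. Scheduled 4%. Westmoor agreement on XIII.1.1.2: XIII.2.3.1 not covered; Westmoor agreement on XIII.1.2: XIII.2.3.1 not covered. → 4%.
Line C: copper → XIII.2; in bars → XIII.2.2; clad → XIII.2.2.2. Scheduled 7%. No special measure applies. → 7%.
Sum: 16% + 4% + 7% = 27%.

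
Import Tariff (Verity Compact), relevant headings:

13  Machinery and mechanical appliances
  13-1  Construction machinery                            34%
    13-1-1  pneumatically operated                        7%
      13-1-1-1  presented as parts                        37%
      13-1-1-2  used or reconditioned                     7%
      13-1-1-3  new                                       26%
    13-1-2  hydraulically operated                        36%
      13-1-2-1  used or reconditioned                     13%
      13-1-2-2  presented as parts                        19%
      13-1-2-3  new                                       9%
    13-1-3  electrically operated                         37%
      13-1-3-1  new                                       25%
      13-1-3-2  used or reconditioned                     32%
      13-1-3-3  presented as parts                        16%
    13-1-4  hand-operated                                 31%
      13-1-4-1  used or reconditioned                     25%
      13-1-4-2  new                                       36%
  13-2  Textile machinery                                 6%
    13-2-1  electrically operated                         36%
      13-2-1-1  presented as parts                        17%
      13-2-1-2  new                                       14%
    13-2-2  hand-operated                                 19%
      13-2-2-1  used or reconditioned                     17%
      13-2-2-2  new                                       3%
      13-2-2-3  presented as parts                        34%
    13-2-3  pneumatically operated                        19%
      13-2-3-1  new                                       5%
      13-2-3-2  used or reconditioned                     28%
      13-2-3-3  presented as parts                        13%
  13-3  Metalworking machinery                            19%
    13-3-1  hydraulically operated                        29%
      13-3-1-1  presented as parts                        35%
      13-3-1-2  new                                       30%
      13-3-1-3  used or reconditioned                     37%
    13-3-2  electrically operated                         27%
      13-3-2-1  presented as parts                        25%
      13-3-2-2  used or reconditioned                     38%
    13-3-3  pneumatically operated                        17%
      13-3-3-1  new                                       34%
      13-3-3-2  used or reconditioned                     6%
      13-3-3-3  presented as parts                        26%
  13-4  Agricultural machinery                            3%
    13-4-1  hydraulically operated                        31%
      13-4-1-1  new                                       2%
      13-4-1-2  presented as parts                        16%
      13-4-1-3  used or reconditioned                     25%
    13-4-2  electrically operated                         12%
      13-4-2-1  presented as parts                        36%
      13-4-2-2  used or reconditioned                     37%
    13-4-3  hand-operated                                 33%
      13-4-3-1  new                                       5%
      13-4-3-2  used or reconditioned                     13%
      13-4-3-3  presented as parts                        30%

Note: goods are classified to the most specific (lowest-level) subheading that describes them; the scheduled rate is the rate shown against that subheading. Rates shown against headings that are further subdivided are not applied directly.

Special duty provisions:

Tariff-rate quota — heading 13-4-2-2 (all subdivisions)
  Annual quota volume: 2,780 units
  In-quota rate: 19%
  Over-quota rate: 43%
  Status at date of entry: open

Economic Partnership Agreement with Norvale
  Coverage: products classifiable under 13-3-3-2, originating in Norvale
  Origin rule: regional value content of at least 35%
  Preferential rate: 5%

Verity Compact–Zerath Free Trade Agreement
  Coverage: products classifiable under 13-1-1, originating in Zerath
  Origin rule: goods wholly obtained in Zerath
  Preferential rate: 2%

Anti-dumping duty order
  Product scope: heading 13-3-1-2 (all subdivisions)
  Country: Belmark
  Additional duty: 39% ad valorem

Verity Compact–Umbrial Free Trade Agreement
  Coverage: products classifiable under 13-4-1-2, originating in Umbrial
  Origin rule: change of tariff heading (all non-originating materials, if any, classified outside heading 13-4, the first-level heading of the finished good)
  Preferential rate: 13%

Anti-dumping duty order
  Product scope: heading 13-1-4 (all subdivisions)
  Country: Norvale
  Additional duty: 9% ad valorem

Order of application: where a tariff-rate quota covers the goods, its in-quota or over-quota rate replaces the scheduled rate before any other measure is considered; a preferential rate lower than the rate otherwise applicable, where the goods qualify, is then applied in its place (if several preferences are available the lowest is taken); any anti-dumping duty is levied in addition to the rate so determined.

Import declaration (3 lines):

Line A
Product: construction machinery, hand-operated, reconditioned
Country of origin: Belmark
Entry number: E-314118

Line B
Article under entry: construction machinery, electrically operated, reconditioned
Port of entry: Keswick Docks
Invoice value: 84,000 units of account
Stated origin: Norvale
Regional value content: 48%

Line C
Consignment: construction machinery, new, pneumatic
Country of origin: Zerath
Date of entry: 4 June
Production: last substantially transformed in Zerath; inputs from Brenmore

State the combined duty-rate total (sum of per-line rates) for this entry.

Line A: construction → 13-1; hand-operated → 13-1-4; reconditioned → 13-1-4-1. Scheduled 25%. No special measure applies. → 25%.
Line B: construction → 13-1; electrically operated → 13-1-3; reconditioned → 13-1-3-2. Scheduled 32%. Norvale agreement on 13-3-3-2: 13-1-3-2 not covered. → 32%.
Line C: construction → 13-1; pneumatic → 13-1-1; new → 13-1-1-3. Scheduled 26%. Zerath agreement on 13-1-1: not wholly obtained. → 26%.
Sum: 25% + 32% + 26% = 83%.

83%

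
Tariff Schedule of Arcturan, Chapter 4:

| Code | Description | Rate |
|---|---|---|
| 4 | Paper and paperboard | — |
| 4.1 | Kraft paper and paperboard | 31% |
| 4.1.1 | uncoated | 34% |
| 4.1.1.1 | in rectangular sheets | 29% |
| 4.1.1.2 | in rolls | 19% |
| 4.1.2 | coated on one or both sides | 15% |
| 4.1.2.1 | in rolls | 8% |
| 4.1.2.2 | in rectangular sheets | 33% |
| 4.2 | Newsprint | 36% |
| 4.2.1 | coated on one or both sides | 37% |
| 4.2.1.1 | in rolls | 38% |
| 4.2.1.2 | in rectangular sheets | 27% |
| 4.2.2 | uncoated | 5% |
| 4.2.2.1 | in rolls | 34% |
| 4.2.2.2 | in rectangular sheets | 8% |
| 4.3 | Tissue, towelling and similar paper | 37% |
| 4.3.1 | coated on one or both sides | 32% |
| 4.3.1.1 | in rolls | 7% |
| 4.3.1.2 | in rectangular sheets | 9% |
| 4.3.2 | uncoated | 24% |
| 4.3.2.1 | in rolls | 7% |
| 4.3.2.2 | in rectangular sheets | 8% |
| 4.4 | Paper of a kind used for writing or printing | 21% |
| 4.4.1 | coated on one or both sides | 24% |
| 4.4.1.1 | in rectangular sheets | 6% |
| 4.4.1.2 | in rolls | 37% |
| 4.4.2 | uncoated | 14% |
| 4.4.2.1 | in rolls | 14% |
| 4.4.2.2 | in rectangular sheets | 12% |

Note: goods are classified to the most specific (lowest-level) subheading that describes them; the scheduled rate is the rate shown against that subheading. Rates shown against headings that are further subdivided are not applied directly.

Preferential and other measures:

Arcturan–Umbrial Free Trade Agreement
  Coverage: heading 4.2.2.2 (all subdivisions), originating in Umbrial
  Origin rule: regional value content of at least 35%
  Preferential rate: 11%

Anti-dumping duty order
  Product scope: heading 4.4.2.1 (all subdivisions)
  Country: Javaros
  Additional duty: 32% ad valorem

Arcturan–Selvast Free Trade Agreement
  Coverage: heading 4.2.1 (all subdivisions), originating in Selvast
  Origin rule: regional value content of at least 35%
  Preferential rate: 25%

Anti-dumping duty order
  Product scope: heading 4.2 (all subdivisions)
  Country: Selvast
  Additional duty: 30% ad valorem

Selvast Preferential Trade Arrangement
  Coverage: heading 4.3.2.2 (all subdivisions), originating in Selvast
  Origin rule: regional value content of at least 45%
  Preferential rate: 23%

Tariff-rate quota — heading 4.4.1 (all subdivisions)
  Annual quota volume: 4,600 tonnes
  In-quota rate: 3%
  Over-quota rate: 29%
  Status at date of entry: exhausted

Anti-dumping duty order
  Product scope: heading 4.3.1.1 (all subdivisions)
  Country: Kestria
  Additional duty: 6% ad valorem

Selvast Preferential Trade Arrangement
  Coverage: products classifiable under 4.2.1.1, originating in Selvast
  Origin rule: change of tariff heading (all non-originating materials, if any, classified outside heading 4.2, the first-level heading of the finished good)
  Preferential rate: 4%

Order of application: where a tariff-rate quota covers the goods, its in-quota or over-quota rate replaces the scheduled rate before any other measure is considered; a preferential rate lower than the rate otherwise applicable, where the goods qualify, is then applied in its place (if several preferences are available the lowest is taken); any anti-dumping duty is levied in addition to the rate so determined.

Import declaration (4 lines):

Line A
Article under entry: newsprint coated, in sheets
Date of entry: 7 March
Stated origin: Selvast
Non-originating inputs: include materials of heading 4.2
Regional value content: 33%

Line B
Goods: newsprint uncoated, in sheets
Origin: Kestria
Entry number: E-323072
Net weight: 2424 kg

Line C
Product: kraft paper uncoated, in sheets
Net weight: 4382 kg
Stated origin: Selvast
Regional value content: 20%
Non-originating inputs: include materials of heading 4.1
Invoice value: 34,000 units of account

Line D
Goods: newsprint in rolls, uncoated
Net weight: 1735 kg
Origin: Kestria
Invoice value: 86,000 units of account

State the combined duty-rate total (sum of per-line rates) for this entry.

Line A: newsprint → 4.2; coated → 4.2.1; in sheets → 4.2.1.2. Scheduled 27%. Selvast agreement on 4.2.1: RVC < 35%; Selvast agreement on 4.3.2.2: 4.2.1.2 not covered; Selvast agreement on 4.2.1.1: 4.2.1.2 not covered; anti-dumping (Selvast, 4.2): +30%; total 27% + 30% = 57%. → 57%.
Line B: newsprint → 4.2; uncoated → 4.2.2; in sheets → 4.2.2.2. Scheduled 8%. No special measure applies. → 8%.
Line C: kraft paper → 4.1; uncoated → 4.1.1; in sheets → 4.1.1.1. Scheduled 29%. Selvast agreement on 4.2.1: 4.1.1.1 not covered; Selvast agreement on 4.3.2.2: 4.1.1.1 not covered; Selvast agreement on 4.2.1.1: 4.1.1.1 not covered. → 29%.
Line D: newsprint → 4.2; uncoated → 4.2.2; in rolls → 4.2.2.1. Scheduled 34%. No special measure applies. → 34%.
Sum: 57% + 8% + 29% + 34% = 128%.

128%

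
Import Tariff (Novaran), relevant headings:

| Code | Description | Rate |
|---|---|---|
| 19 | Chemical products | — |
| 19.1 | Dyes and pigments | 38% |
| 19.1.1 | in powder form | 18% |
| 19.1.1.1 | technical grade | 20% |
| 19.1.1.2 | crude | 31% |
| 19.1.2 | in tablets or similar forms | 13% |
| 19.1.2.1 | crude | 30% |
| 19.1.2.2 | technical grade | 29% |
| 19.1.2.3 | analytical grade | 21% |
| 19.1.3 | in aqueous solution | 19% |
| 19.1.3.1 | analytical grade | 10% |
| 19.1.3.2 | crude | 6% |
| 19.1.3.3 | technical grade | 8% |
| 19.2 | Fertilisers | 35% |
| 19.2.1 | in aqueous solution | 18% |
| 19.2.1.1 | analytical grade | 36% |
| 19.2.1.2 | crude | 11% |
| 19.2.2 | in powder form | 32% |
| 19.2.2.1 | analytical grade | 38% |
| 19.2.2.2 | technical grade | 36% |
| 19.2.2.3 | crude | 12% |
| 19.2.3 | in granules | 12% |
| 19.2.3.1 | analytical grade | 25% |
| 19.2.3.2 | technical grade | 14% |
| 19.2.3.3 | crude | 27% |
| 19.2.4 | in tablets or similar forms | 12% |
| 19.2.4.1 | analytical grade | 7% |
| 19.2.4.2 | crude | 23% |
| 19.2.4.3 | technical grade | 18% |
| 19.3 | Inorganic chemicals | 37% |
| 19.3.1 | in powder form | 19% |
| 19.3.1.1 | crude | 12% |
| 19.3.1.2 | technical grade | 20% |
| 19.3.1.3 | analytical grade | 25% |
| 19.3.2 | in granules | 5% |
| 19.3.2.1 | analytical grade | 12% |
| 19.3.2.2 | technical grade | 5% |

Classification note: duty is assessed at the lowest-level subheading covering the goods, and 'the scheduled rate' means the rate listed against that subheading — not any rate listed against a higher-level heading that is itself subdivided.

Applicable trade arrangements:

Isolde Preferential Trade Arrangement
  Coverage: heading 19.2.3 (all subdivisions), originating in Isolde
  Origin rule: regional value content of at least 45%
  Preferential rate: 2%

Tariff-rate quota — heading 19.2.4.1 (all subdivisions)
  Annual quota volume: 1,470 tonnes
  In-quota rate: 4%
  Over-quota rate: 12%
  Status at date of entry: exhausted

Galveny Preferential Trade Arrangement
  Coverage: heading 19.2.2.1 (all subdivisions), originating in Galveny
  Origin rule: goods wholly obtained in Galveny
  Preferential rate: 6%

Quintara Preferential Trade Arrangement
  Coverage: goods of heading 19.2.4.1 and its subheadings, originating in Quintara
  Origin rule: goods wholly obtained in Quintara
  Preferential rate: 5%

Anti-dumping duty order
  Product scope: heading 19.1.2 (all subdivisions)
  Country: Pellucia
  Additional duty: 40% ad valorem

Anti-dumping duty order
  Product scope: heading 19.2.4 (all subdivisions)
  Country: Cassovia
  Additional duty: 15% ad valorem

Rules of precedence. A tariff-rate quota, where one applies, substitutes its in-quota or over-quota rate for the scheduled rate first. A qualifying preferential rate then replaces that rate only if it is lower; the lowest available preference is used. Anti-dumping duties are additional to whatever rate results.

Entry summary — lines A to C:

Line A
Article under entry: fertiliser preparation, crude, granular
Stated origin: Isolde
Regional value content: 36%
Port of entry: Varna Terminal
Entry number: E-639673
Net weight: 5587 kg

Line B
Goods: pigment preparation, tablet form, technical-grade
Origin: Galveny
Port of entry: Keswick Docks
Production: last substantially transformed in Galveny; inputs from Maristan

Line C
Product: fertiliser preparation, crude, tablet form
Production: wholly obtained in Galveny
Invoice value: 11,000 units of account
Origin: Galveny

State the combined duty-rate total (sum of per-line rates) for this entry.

Line A: fertiliser → 19.2; granular → 19.2.3; crude → 19.2.3.3. Scheduled 27%. Isolde agreement on 19.2.3: RVC < 45%. → 27%.
Line B: pigment → 19.1; tablet form → 19.1.2; technical-grade → 19.1.2.2. Scheduled 29%. Galveny agreement on 19.2.2.1: 19.1.2.2 not covered. → 29%.
Line C: fertiliser → 19.2; tablet form → 19.2.4; crude → 19.2.4.2. Scheduled 23%. Galveny agreement on 19.2.2.1: 19.2.4.2 not covered. → 23%.
Sum: 27% + 29% + 23% = 79%.

79%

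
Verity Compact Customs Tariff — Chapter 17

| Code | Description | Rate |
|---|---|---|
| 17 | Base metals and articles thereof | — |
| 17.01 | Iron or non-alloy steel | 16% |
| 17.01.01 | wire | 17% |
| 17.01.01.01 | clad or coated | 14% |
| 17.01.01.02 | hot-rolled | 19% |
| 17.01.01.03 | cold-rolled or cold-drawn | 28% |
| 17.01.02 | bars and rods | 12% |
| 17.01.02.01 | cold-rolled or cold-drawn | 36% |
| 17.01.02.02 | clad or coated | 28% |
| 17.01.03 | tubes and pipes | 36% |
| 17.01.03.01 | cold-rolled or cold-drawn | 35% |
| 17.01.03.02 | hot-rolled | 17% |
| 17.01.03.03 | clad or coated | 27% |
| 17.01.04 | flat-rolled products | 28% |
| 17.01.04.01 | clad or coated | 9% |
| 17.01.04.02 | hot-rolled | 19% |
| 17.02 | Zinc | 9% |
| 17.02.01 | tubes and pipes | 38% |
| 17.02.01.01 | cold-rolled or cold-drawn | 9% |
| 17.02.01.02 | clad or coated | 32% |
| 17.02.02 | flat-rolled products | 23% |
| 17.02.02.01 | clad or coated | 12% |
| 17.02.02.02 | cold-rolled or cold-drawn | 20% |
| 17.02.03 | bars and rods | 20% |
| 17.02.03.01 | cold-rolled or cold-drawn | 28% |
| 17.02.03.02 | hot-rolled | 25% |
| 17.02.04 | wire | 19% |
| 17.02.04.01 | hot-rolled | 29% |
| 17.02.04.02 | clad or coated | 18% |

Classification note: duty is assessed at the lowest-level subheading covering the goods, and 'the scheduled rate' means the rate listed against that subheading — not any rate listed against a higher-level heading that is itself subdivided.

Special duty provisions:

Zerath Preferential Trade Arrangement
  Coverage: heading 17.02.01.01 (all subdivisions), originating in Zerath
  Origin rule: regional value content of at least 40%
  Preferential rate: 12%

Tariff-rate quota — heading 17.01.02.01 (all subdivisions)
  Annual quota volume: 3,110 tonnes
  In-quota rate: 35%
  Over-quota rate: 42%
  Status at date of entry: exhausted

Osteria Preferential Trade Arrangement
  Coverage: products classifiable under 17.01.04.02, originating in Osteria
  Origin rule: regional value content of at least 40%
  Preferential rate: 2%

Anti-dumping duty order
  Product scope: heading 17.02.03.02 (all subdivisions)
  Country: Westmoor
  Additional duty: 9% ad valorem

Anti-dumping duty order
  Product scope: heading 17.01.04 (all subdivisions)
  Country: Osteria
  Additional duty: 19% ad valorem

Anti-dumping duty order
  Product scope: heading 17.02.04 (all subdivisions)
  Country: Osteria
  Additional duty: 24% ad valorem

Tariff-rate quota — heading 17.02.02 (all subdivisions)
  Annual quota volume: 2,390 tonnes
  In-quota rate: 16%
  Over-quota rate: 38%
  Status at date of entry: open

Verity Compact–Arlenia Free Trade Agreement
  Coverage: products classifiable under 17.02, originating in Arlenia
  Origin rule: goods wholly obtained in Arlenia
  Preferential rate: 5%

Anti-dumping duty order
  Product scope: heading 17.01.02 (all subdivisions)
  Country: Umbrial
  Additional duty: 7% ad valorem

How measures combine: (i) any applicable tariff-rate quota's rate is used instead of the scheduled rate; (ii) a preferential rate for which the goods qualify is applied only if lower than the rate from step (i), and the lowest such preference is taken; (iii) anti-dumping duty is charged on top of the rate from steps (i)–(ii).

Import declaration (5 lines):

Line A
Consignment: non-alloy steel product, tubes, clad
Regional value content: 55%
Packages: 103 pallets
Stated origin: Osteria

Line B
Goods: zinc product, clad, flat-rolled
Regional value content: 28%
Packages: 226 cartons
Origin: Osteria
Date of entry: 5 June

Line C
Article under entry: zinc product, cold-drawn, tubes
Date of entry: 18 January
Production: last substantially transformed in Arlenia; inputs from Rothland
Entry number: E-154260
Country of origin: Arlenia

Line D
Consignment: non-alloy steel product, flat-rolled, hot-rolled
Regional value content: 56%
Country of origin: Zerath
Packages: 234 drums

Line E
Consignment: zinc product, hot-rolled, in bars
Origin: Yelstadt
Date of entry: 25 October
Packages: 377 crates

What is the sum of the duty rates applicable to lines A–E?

96%

Line A: non-alloy steel → 17.01; tubes → 17.01.03; clad → 17.01.03.03. Scheduled 27%. Osteria agreement on 17.01.04.02: 17.01.03.03 not covered. → 27%.
Line B: zinc → 17.02; flat-rolled → 17.02.02; clad → 17.02.02.01. Scheduled 12%. quota on 17.02.02 open → in-quota 16%; Osteria agreement on 17.01.04.02: 17.02.02.01 not covered. → 16%.
Line C: zinc → 17.02; tubes → 17.02.01; cold-drawn → 17.02.01.01. Scheduled 9%. Arlenia agreement on 17.02: not wholly obtained. → 9%.
Line D: non-alloy steel → 17.01; flat-rolled → 17.01.04; hot-rolled → 17.01.04.02. Scheduled 19%. Zerath agreement on 17.02.01.01: 17.01.04.02 not covered. → 19%.
Line E: zinc → 17.02; in bars → 17.02.03; hot-rolled → 17.02.03.02. Scheduled 25%. No special measure applies. → 25%.
Sum: 27% + 16% + 9% + 19% + 25% = 96%.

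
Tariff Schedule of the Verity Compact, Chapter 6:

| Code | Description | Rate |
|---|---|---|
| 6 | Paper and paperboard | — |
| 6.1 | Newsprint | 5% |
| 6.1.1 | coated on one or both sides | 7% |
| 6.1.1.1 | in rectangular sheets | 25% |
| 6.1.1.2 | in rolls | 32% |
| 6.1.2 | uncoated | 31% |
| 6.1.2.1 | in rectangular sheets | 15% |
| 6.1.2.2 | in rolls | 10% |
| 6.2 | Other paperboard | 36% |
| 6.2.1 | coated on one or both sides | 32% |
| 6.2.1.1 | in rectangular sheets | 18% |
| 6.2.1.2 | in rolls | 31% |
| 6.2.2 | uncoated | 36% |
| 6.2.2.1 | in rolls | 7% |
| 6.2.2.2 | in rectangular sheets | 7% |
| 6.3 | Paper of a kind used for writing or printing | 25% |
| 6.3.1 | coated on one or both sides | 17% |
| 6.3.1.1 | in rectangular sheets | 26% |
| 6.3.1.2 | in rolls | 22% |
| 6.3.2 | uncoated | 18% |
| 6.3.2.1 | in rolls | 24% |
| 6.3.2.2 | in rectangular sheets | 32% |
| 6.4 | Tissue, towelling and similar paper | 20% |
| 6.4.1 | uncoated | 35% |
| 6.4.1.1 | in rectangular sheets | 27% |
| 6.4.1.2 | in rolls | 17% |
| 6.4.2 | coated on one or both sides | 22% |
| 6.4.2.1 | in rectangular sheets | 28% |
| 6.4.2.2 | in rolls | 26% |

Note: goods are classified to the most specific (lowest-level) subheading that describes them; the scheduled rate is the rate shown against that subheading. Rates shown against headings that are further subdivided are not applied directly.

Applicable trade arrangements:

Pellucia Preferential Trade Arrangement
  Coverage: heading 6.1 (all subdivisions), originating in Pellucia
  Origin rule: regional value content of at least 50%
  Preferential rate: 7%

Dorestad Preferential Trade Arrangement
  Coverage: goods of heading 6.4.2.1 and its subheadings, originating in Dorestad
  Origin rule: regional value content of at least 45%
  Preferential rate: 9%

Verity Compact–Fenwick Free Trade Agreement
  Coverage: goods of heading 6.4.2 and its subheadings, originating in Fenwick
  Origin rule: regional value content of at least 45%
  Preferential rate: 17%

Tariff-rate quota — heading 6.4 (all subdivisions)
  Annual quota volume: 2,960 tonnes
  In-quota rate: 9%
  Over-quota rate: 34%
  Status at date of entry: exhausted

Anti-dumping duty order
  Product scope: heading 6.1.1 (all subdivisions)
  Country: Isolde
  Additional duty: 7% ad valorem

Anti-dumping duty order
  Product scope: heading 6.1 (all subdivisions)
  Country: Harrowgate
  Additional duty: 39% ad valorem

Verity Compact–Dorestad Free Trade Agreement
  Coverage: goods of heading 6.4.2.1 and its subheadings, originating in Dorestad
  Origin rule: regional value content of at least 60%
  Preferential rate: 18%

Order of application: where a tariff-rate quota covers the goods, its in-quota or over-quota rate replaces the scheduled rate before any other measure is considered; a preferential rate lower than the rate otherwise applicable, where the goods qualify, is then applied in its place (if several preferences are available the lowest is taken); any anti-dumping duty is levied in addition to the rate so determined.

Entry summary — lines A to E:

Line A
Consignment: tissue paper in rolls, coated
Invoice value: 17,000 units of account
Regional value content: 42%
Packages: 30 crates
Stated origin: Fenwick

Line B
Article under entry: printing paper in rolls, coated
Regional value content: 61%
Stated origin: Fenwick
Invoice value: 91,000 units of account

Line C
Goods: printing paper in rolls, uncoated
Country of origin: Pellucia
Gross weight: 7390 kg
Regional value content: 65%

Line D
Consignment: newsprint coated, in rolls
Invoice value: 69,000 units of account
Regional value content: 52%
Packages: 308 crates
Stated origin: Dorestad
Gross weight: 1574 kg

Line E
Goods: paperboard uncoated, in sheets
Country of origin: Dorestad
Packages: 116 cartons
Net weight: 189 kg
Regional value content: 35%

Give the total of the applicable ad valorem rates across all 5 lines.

Line A: tissue paper → 6.4; coated → 6.4.2; in rolls → 6.4.2.2. Scheduled 26%. quota on 6.4 exhausted → over-quota 34%; Fenwick agreement on 6.4.2: RVC < 45%. → 34%.
Line B: printing paper → 6.3; coated → 6.3.1; in rolls → 6.3.1.2. Scheduled 22%. Fenwick agreement on 6.4.2: 6.3.1.2 not covered. → 22%.
Line C: printing paper → 6.3; uncoated → 6.3.2; in rolls → 6.3.2.1. Scheduled 24%. Pellucia agreement on 6.1: 6.3.2.1 not covered. → 24%.
Line D: newsprint → 6.1; coated → 6.1.1; in rolls → 6.1.1.2. Scheduled 32%. Dorestad agreement on 6.4.2.1: 6.1.1.2 not covered; Dorestad agreement on 6.4.2.1: 6.1.1.2 not covered. → 32%.
Line E: paperboard → 6.2; uncoated → 6.2.2; in sheets → 6.2.2.2. Scheduled 7%. Dorestad agreement on 6.4.2.1: 6.2.2.2 not covered; Dorestad agreement on 6.4.2.1: 6.2.2.2 not covered. → 7%.
Sum: 34% + 22% + 24% + 32% + 7% = 119%.

119%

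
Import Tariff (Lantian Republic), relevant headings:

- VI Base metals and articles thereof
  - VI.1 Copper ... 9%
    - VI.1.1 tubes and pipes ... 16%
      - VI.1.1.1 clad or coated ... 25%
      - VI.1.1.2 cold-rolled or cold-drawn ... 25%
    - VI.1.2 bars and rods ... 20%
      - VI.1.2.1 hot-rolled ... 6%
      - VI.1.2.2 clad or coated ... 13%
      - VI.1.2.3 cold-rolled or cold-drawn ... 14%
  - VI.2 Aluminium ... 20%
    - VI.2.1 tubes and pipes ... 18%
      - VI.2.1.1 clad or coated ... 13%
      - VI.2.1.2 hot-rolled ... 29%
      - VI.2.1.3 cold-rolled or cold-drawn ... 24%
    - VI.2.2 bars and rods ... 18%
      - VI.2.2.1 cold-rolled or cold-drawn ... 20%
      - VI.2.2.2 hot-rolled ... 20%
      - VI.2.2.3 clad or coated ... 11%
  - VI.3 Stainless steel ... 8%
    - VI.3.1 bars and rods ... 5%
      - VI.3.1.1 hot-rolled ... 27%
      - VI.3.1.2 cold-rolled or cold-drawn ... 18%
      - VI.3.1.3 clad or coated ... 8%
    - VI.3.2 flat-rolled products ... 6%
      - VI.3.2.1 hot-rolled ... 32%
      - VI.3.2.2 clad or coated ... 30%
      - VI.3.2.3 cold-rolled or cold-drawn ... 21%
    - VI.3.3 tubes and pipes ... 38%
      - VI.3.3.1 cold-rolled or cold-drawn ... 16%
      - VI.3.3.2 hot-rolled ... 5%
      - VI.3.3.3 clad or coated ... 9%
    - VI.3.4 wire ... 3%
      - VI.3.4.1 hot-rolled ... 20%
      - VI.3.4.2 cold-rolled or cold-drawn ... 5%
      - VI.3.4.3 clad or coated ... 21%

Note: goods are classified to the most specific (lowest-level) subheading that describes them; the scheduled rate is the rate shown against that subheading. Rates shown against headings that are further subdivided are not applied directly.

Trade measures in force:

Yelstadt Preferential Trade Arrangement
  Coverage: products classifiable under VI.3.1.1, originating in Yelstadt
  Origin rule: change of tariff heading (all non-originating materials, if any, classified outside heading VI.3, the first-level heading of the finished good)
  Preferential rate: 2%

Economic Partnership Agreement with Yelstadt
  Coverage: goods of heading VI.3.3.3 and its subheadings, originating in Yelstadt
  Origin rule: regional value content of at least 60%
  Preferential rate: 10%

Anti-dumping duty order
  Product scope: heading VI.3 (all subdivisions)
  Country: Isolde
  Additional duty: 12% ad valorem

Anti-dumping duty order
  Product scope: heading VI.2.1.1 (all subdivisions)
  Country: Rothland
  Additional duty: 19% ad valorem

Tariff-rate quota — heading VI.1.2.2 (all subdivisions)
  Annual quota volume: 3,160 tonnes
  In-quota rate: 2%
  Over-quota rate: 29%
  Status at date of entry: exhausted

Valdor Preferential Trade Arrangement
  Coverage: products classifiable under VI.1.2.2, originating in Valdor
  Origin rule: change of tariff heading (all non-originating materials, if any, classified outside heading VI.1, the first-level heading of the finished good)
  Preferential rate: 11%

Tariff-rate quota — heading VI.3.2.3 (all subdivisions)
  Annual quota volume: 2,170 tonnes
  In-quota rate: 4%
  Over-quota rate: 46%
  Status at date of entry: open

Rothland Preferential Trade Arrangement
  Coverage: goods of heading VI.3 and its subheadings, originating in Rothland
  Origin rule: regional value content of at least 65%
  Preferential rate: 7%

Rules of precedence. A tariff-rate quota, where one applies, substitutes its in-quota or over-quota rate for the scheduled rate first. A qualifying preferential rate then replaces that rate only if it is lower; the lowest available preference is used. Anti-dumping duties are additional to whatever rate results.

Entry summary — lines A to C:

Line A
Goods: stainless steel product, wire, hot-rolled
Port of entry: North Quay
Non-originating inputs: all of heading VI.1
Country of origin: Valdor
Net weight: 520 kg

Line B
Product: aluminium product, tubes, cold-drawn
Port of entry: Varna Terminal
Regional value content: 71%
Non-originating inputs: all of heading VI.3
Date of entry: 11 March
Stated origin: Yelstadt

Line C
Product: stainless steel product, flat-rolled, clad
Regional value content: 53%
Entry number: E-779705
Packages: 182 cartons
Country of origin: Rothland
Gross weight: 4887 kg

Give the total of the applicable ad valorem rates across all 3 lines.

Line A: stainless steel → VI.3; wire → VI.3.4; hot-rolled → VI.3.4.1. Scheduled 20%. Valdor agreement on VI.1.2.2: VI.3.4.1 not covered. → 20%.
Line B: aluminium → VI.2; tubes → VI.2.1; cold-drawn → VI.2.1.3. Scheduled 24%. Yelstadt agreement on VI.3.1.1: VI.2.1.3 not covered; Yelstadt agreement on VI.3.3.3: VI.2.1.3 not covered. → 24%.
Line C: stainless steel → VI.3; flat-rolled → VI.3.2; clad → VI.3.2.2. Scheduled 30%. Rothland agreement on VI.3: RVC < 65%. → 30%.
Sum: 20% + 24% + 30% = 74%.

74%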